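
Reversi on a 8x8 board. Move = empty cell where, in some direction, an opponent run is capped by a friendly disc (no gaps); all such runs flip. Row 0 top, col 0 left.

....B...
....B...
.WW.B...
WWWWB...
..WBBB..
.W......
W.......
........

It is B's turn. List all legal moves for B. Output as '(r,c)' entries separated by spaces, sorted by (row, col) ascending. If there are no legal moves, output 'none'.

(1,0): flips 2 -> legal
(1,1): flips 2 -> legal
(1,2): no bracket -> illegal
(1,3): no bracket -> illegal
(2,0): no bracket -> illegal
(2,3): flips 1 -> legal
(4,0): no bracket -> illegal
(4,1): flips 1 -> legal
(5,0): no bracket -> illegal
(5,2): no bracket -> illegal
(5,3): no bracket -> illegal
(6,1): no bracket -> illegal
(6,2): no bracket -> illegal
(7,0): no bracket -> illegal
(7,1): no bracket -> illegal

Answer: (1,0) (1,1) (2,3) (4,1)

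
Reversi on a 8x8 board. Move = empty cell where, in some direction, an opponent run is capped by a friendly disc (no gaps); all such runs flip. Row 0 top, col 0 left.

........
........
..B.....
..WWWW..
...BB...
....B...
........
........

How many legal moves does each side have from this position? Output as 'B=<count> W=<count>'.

-- B to move --
(2,1): flips 1 -> legal
(2,3): flips 1 -> legal
(2,4): flips 1 -> legal
(2,5): flips 1 -> legal
(2,6): flips 1 -> legal
(3,1): no bracket -> illegal
(3,6): no bracket -> illegal
(4,1): no bracket -> illegal
(4,2): flips 1 -> legal
(4,5): no bracket -> illegal
(4,6): no bracket -> illegal
B mobility = 6
-- W to move --
(1,1): flips 1 -> legal
(1,2): flips 1 -> legal
(1,3): no bracket -> illegal
(2,1): no bracket -> illegal
(2,3): no bracket -> illegal
(3,1): no bracket -> illegal
(4,2): no bracket -> illegal
(4,5): no bracket -> illegal
(5,2): flips 1 -> legal
(5,3): flips 2 -> legal
(5,5): flips 1 -> legal
(6,3): no bracket -> illegal
(6,4): flips 2 -> legal
(6,5): flips 2 -> legal
W mobility = 7

Answer: B=6 W=7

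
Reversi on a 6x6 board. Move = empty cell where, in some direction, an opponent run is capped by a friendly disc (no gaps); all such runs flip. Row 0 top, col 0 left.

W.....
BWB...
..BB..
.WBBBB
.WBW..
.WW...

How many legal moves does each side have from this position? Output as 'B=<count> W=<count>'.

Answer: B=7 W=9

Derivation:
-- B to move --
(0,1): no bracket -> illegal
(0,2): no bracket -> illegal
(2,0): flips 1 -> legal
(2,1): no bracket -> illegal
(3,0): flips 1 -> legal
(4,0): flips 2 -> legal
(4,4): flips 1 -> legal
(5,0): flips 1 -> legal
(5,3): flips 1 -> legal
(5,4): flips 1 -> legal
B mobility = 7
-- W to move --
(0,1): no bracket -> illegal
(0,2): flips 4 -> legal
(0,3): no bracket -> illegal
(1,3): flips 4 -> legal
(1,4): flips 2 -> legal
(2,0): flips 1 -> legal
(2,1): flips 1 -> legal
(2,4): flips 2 -> legal
(2,5): flips 1 -> legal
(4,4): flips 2 -> legal
(4,5): no bracket -> illegal
(5,3): flips 1 -> legal
W mobility = 9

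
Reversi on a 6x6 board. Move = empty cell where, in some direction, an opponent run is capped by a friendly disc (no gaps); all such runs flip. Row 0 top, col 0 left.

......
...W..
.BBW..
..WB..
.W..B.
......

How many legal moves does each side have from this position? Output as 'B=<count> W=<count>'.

-- B to move --
(0,2): no bracket -> illegal
(0,3): flips 2 -> legal
(0,4): flips 1 -> legal
(1,2): no bracket -> illegal
(1,4): no bracket -> illegal
(2,4): flips 1 -> legal
(3,0): no bracket -> illegal
(3,1): flips 1 -> legal
(3,4): no bracket -> illegal
(4,0): no bracket -> illegal
(4,2): flips 1 -> legal
(4,3): flips 1 -> legal
(5,0): no bracket -> illegal
(5,1): no bracket -> illegal
(5,2): no bracket -> illegal
B mobility = 6
-- W to move --
(1,0): flips 1 -> legal
(1,1): no bracket -> illegal
(1,2): flips 1 -> legal
(2,0): flips 2 -> legal
(2,4): no bracket -> illegal
(3,0): no bracket -> illegal
(3,1): flips 1 -> legal
(3,4): flips 1 -> legal
(3,5): no bracket -> illegal
(4,2): no bracket -> illegal
(4,3): flips 1 -> legal
(4,5): no bracket -> illegal
(5,3): no bracket -> illegal
(5,4): no bracket -> illegal
(5,5): no bracket -> illegal
W mobility = 6

Answer: B=6 W=6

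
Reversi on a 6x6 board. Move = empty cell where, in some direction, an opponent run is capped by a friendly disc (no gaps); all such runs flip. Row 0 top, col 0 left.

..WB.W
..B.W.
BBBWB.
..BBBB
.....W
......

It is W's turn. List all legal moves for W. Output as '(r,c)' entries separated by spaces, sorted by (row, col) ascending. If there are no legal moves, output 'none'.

(0,1): flips 1 -> legal
(0,4): flips 1 -> legal
(1,0): no bracket -> illegal
(1,1): no bracket -> illegal
(1,3): no bracket -> illegal
(1,5): no bracket -> illegal
(2,5): flips 2 -> legal
(3,0): no bracket -> illegal
(3,1): no bracket -> illegal
(4,1): flips 1 -> legal
(4,2): flips 3 -> legal
(4,3): flips 1 -> legal
(4,4): flips 2 -> legal

Answer: (0,1) (0,4) (2,5) (4,1) (4,2) (4,3) (4,4)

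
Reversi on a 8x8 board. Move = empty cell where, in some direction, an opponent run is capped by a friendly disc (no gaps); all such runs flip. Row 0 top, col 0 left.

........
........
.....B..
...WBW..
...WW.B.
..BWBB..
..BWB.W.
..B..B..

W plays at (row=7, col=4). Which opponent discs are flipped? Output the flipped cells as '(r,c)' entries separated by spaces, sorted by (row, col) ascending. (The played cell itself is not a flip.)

Dir NW: first cell 'W' (not opp) -> no flip
Dir N: opp run (6,4) (5,4) capped by W -> flip
Dir NE: first cell '.' (not opp) -> no flip
Dir W: first cell '.' (not opp) -> no flip
Dir E: opp run (7,5), next='.' -> no flip
Dir SW: edge -> no flip
Dir S: edge -> no flip
Dir SE: edge -> no flip

Answer: (5,4) (6,4)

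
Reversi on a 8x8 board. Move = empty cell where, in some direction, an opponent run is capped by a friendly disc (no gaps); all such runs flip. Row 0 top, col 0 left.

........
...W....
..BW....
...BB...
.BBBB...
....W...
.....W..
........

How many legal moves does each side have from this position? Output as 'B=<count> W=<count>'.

-- B to move --
(0,2): no bracket -> illegal
(0,3): flips 2 -> legal
(0,4): flips 1 -> legal
(1,2): flips 1 -> legal
(1,4): no bracket -> illegal
(2,4): flips 1 -> legal
(3,2): no bracket -> illegal
(4,5): no bracket -> illegal
(5,3): no bracket -> illegal
(5,5): no bracket -> illegal
(5,6): no bracket -> illegal
(6,3): no bracket -> illegal
(6,4): flips 1 -> legal
(6,6): no bracket -> illegal
(7,4): no bracket -> illegal
(7,5): no bracket -> illegal
(7,6): flips 2 -> legal
B mobility = 6
-- W to move --
(1,1): no bracket -> illegal
(1,2): no bracket -> illegal
(2,1): flips 1 -> legal
(2,4): flips 2 -> legal
(2,5): no bracket -> illegal
(3,0): no bracket -> illegal
(3,1): flips 1 -> legal
(3,2): flips 1 -> legal
(3,5): no bracket -> illegal
(4,0): no bracket -> illegal
(4,5): flips 1 -> legal
(5,0): no bracket -> illegal
(5,1): no bracket -> illegal
(5,2): no bracket -> illegal
(5,3): flips 2 -> legal
(5,5): no bracket -> illegal
W mobility = 6

Answer: B=6 W=6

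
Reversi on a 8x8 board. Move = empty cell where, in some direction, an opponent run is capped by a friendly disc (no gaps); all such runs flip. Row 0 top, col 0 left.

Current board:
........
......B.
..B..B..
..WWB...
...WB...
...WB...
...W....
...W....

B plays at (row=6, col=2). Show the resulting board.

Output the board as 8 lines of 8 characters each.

Answer: ........
......B.
..B..B..
..WWB...
...WB...
...BB...
..BW....
...W....

Derivation:
Place B at (6,2); scan 8 dirs for brackets.
Dir NW: first cell '.' (not opp) -> no flip
Dir N: first cell '.' (not opp) -> no flip
Dir NE: opp run (5,3) capped by B -> flip
Dir W: first cell '.' (not opp) -> no flip
Dir E: opp run (6,3), next='.' -> no flip
Dir SW: first cell '.' (not opp) -> no flip
Dir S: first cell '.' (not opp) -> no flip
Dir SE: opp run (7,3), next=edge -> no flip
All flips: (5,3)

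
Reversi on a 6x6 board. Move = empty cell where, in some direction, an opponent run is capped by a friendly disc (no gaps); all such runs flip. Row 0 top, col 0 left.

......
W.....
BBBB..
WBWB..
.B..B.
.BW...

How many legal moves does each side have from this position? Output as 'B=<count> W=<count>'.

-- B to move --
(0,0): flips 1 -> legal
(0,1): no bracket -> illegal
(1,1): no bracket -> illegal
(4,0): flips 1 -> legal
(4,2): flips 1 -> legal
(4,3): flips 1 -> legal
(5,3): flips 1 -> legal
B mobility = 5
-- W to move --
(1,1): no bracket -> illegal
(1,2): flips 2 -> legal
(1,3): no bracket -> illegal
(1,4): flips 1 -> legal
(2,4): no bracket -> illegal
(3,4): flips 1 -> legal
(3,5): no bracket -> illegal
(4,0): no bracket -> illegal
(4,2): no bracket -> illegal
(4,3): no bracket -> illegal
(4,5): no bracket -> illegal
(5,0): flips 2 -> legal
(5,3): no bracket -> illegal
(5,4): no bracket -> illegal
(5,5): no bracket -> illegal
W mobility = 4

Answer: B=5 W=4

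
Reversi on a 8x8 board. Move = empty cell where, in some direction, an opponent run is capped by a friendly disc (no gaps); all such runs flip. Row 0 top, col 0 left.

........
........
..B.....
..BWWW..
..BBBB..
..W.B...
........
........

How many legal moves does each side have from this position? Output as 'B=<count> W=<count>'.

Answer: B=7 W=8

Derivation:
-- B to move --
(2,3): flips 2 -> legal
(2,4): flips 2 -> legal
(2,5): flips 2 -> legal
(2,6): flips 1 -> legal
(3,6): flips 3 -> legal
(4,1): no bracket -> illegal
(4,6): no bracket -> illegal
(5,1): no bracket -> illegal
(5,3): no bracket -> illegal
(6,1): flips 1 -> legal
(6,2): flips 1 -> legal
(6,3): no bracket -> illegal
B mobility = 7
-- W to move --
(1,1): flips 1 -> legal
(1,2): flips 3 -> legal
(1,3): no bracket -> illegal
(2,1): no bracket -> illegal
(2,3): no bracket -> illegal
(3,1): flips 1 -> legal
(3,6): no bracket -> illegal
(4,1): no bracket -> illegal
(4,6): no bracket -> illegal
(5,1): flips 1 -> legal
(5,3): flips 2 -> legal
(5,5): flips 2 -> legal
(5,6): flips 1 -> legal
(6,3): no bracket -> illegal
(6,4): flips 2 -> legal
(6,5): no bracket -> illegal
W mobility = 8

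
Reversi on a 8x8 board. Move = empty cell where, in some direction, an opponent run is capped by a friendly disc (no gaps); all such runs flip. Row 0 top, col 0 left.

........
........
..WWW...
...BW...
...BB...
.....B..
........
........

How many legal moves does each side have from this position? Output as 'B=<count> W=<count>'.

Answer: B=6 W=6

Derivation:
-- B to move --
(1,1): flips 1 -> legal
(1,2): no bracket -> illegal
(1,3): flips 1 -> legal
(1,4): flips 2 -> legal
(1,5): flips 1 -> legal
(2,1): no bracket -> illegal
(2,5): flips 1 -> legal
(3,1): no bracket -> illegal
(3,2): no bracket -> illegal
(3,5): flips 1 -> legal
(4,5): no bracket -> illegal
B mobility = 6
-- W to move --
(3,2): flips 1 -> legal
(3,5): no bracket -> illegal
(4,2): flips 1 -> legal
(4,5): no bracket -> illegal
(4,6): no bracket -> illegal
(5,2): flips 1 -> legal
(5,3): flips 2 -> legal
(5,4): flips 1 -> legal
(5,6): no bracket -> illegal
(6,4): no bracket -> illegal
(6,5): no bracket -> illegal
(6,6): flips 3 -> legal
W mobility = 6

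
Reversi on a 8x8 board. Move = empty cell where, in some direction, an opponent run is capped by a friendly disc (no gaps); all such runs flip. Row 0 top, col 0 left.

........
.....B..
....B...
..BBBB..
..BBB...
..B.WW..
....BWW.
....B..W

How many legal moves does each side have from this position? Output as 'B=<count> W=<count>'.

-- B to move --
(4,5): no bracket -> illegal
(4,6): flips 1 -> legal
(5,3): no bracket -> illegal
(5,6): flips 1 -> legal
(5,7): no bracket -> illegal
(6,3): no bracket -> illegal
(6,7): flips 2 -> legal
(7,5): no bracket -> illegal
(7,6): flips 2 -> legal
B mobility = 4
-- W to move --
(0,4): no bracket -> illegal
(0,5): no bracket -> illegal
(0,6): no bracket -> illegal
(1,3): no bracket -> illegal
(1,4): flips 3 -> legal
(1,6): no bracket -> illegal
(2,1): flips 2 -> legal
(2,2): flips 2 -> legal
(2,3): no bracket -> illegal
(2,5): no bracket -> illegal
(2,6): no bracket -> illegal
(3,1): no bracket -> illegal
(3,6): no bracket -> illegal
(4,1): no bracket -> illegal
(4,5): no bracket -> illegal
(4,6): no bracket -> illegal
(5,1): no bracket -> illegal
(5,3): no bracket -> illegal
(6,1): no bracket -> illegal
(6,2): no bracket -> illegal
(6,3): flips 1 -> legal
(7,3): flips 1 -> legal
(7,5): no bracket -> illegal
W mobility = 5

Answer: B=4 W=5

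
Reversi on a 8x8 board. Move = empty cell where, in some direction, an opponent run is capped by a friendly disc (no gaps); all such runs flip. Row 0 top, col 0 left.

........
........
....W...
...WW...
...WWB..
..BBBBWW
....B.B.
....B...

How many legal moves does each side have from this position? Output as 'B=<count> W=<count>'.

-- B to move --
(1,3): no bracket -> illegal
(1,4): flips 3 -> legal
(1,5): no bracket -> illegal
(2,2): flips 2 -> legal
(2,3): flips 3 -> legal
(2,5): flips 2 -> legal
(3,2): flips 1 -> legal
(3,5): flips 1 -> legal
(4,2): flips 2 -> legal
(4,6): flips 1 -> legal
(4,7): no bracket -> illegal
(6,5): no bracket -> illegal
(6,7): flips 1 -> legal
B mobility = 9
-- W to move --
(3,5): no bracket -> illegal
(3,6): no bracket -> illegal
(4,1): no bracket -> illegal
(4,2): no bracket -> illegal
(4,6): flips 1 -> legal
(5,1): flips 4 -> legal
(6,1): flips 1 -> legal
(6,2): flips 1 -> legal
(6,3): flips 1 -> legal
(6,5): flips 1 -> legal
(6,7): no bracket -> illegal
(7,3): no bracket -> illegal
(7,5): flips 1 -> legal
(7,6): flips 1 -> legal
(7,7): flips 2 -> legal
W mobility = 9

Answer: B=9 W=9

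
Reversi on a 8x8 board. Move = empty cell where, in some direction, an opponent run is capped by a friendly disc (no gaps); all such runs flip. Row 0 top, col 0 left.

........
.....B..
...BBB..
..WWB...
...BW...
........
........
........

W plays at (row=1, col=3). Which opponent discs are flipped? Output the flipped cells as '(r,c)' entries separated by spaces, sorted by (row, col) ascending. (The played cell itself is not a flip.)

Dir NW: first cell '.' (not opp) -> no flip
Dir N: first cell '.' (not opp) -> no flip
Dir NE: first cell '.' (not opp) -> no flip
Dir W: first cell '.' (not opp) -> no flip
Dir E: first cell '.' (not opp) -> no flip
Dir SW: first cell '.' (not opp) -> no flip
Dir S: opp run (2,3) capped by W -> flip
Dir SE: opp run (2,4), next='.' -> no flip

Answer: (2,3)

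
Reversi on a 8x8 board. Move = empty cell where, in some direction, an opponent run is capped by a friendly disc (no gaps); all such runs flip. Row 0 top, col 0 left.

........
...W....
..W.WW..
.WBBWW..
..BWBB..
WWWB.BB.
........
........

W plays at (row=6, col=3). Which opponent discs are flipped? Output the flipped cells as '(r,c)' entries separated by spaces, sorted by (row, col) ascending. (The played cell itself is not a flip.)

Answer: (5,3)

Derivation:
Dir NW: first cell 'W' (not opp) -> no flip
Dir N: opp run (5,3) capped by W -> flip
Dir NE: first cell '.' (not opp) -> no flip
Dir W: first cell '.' (not opp) -> no flip
Dir E: first cell '.' (not opp) -> no flip
Dir SW: first cell '.' (not opp) -> no flip
Dir S: first cell '.' (not opp) -> no flip
Dir SE: first cell '.' (not opp) -> no flip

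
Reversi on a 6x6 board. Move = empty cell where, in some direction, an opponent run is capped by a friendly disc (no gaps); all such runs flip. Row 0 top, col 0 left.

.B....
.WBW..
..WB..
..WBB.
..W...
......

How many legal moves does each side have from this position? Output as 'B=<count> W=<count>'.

-- B to move --
(0,0): flips 2 -> legal
(0,2): no bracket -> illegal
(0,3): flips 1 -> legal
(0,4): no bracket -> illegal
(1,0): flips 1 -> legal
(1,4): flips 1 -> legal
(2,0): no bracket -> illegal
(2,1): flips 2 -> legal
(2,4): no bracket -> illegal
(3,1): flips 1 -> legal
(4,1): flips 1 -> legal
(4,3): no bracket -> illegal
(5,1): flips 1 -> legal
(5,2): flips 3 -> legal
(5,3): no bracket -> illegal
B mobility = 9
-- W to move --
(0,0): no bracket -> illegal
(0,2): flips 1 -> legal
(0,3): no bracket -> illegal
(1,0): no bracket -> illegal
(1,4): flips 1 -> legal
(2,1): no bracket -> illegal
(2,4): flips 2 -> legal
(2,5): no bracket -> illegal
(3,5): flips 2 -> legal
(4,3): flips 2 -> legal
(4,4): flips 1 -> legal
(4,5): no bracket -> illegal
W mobility = 6

Answer: B=9 W=6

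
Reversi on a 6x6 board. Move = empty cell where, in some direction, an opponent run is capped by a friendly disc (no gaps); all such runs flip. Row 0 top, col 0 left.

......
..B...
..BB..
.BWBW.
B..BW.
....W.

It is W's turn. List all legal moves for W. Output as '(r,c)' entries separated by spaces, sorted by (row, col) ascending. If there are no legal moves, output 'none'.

(0,1): flips 2 -> legal
(0,2): flips 2 -> legal
(0,3): no bracket -> illegal
(1,1): flips 2 -> legal
(1,3): no bracket -> illegal
(1,4): flips 1 -> legal
(2,0): no bracket -> illegal
(2,1): no bracket -> illegal
(2,4): no bracket -> illegal
(3,0): flips 1 -> legal
(4,1): no bracket -> illegal
(4,2): flips 1 -> legal
(5,0): no bracket -> illegal
(5,1): no bracket -> illegal
(5,2): flips 1 -> legal
(5,3): no bracket -> illegal

Answer: (0,1) (0,2) (1,1) (1,4) (3,0) (4,2) (5,2)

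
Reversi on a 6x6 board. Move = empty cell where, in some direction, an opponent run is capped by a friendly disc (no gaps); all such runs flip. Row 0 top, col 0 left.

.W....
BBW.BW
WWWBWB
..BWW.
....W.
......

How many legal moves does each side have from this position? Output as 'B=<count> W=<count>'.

Answer: B=10 W=8

Derivation:
-- B to move --
(0,0): no bracket -> illegal
(0,2): flips 2 -> legal
(0,3): no bracket -> illegal
(0,4): no bracket -> illegal
(0,5): flips 1 -> legal
(1,3): flips 1 -> legal
(3,0): flips 1 -> legal
(3,1): flips 1 -> legal
(3,5): flips 2 -> legal
(4,2): no bracket -> illegal
(4,3): flips 2 -> legal
(4,5): flips 1 -> legal
(5,3): no bracket -> illegal
(5,4): flips 3 -> legal
(5,5): flips 3 -> legal
B mobility = 10
-- W to move --
(0,0): flips 2 -> legal
(0,2): flips 1 -> legal
(0,3): no bracket -> illegal
(0,4): flips 1 -> legal
(0,5): no bracket -> illegal
(1,3): flips 2 -> legal
(3,1): flips 1 -> legal
(3,5): flips 1 -> legal
(4,1): no bracket -> illegal
(4,2): flips 1 -> legal
(4,3): flips 1 -> legal
W mobility = 8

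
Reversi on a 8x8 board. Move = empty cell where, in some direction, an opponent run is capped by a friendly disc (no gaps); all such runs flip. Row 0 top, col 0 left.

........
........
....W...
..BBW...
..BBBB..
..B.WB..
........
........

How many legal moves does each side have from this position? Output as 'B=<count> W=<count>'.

-- B to move --
(1,3): no bracket -> illegal
(1,4): flips 2 -> legal
(1,5): flips 1 -> legal
(2,3): flips 1 -> legal
(2,5): flips 1 -> legal
(3,5): flips 1 -> legal
(5,3): flips 1 -> legal
(6,3): flips 1 -> legal
(6,4): flips 1 -> legal
(6,5): flips 1 -> legal
B mobility = 9
-- W to move --
(2,1): flips 2 -> legal
(2,2): no bracket -> illegal
(2,3): no bracket -> illegal
(3,1): flips 2 -> legal
(3,5): no bracket -> illegal
(3,6): flips 1 -> legal
(4,1): no bracket -> illegal
(4,6): no bracket -> illegal
(5,1): flips 2 -> legal
(5,3): no bracket -> illegal
(5,6): flips 2 -> legal
(6,1): flips 2 -> legal
(6,2): no bracket -> illegal
(6,3): no bracket -> illegal
(6,4): no bracket -> illegal
(6,5): no bracket -> illegal
(6,6): no bracket -> illegal
W mobility = 6

Answer: B=9 W=6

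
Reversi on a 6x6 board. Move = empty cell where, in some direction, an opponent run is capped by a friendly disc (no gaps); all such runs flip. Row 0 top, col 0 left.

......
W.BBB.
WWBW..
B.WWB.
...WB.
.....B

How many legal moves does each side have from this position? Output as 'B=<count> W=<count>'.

Answer: B=7 W=9

Derivation:
-- B to move --
(0,0): flips 2 -> legal
(0,1): no bracket -> illegal
(1,1): no bracket -> illegal
(2,4): flips 1 -> legal
(3,1): flips 2 -> legal
(4,1): flips 2 -> legal
(4,2): flips 2 -> legal
(5,2): flips 1 -> legal
(5,3): flips 3 -> legal
(5,4): no bracket -> illegal
B mobility = 7
-- W to move --
(0,1): flips 1 -> legal
(0,2): flips 2 -> legal
(0,3): flips 2 -> legal
(0,4): no bracket -> illegal
(0,5): flips 1 -> legal
(1,1): flips 1 -> legal
(1,5): no bracket -> illegal
(2,4): no bracket -> illegal
(2,5): flips 1 -> legal
(3,1): no bracket -> illegal
(3,5): flips 1 -> legal
(4,0): flips 1 -> legal
(4,1): no bracket -> illegal
(4,5): flips 2 -> legal
(5,3): no bracket -> illegal
(5,4): no bracket -> illegal
W mobility = 9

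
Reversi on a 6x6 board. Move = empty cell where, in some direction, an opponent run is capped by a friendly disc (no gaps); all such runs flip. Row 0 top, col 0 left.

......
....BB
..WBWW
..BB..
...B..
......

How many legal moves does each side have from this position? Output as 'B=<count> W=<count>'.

Answer: B=5 W=5

Derivation:
-- B to move --
(1,1): flips 1 -> legal
(1,2): flips 1 -> legal
(1,3): no bracket -> illegal
(2,1): flips 1 -> legal
(3,1): no bracket -> illegal
(3,4): flips 1 -> legal
(3,5): flips 1 -> legal
B mobility = 5
-- W to move --
(0,3): flips 1 -> legal
(0,4): flips 1 -> legal
(0,5): flips 1 -> legal
(1,2): no bracket -> illegal
(1,3): no bracket -> illegal
(2,1): no bracket -> illegal
(3,1): no bracket -> illegal
(3,4): no bracket -> illegal
(4,1): no bracket -> illegal
(4,2): flips 2 -> legal
(4,4): flips 1 -> legal
(5,2): no bracket -> illegal
(5,3): no bracket -> illegal
(5,4): no bracket -> illegal
W mobility = 5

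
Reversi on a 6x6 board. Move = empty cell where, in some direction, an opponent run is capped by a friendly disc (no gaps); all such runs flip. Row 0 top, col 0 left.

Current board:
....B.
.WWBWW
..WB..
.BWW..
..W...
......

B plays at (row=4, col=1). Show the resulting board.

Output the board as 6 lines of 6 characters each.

Place B at (4,1); scan 8 dirs for brackets.
Dir NW: first cell '.' (not opp) -> no flip
Dir N: first cell 'B' (not opp) -> no flip
Dir NE: opp run (3,2) capped by B -> flip
Dir W: first cell '.' (not opp) -> no flip
Dir E: opp run (4,2), next='.' -> no flip
Dir SW: first cell '.' (not opp) -> no flip
Dir S: first cell '.' (not opp) -> no flip
Dir SE: first cell '.' (not opp) -> no flip
All flips: (3,2)

Answer: ....B.
.WWBWW
..WB..
.BBW..
.BW...
......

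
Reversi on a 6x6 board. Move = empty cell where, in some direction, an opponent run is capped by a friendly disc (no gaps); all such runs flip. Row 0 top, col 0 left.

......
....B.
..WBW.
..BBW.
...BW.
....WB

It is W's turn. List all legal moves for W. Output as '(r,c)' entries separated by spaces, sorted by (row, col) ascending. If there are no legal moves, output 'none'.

(0,3): no bracket -> illegal
(0,4): flips 1 -> legal
(0,5): no bracket -> illegal
(1,2): flips 1 -> legal
(1,3): no bracket -> illegal
(1,5): no bracket -> illegal
(2,1): flips 2 -> legal
(2,5): no bracket -> illegal
(3,1): flips 2 -> legal
(4,1): no bracket -> illegal
(4,2): flips 3 -> legal
(4,5): no bracket -> illegal
(5,2): flips 1 -> legal
(5,3): no bracket -> illegal

Answer: (0,4) (1,2) (2,1) (3,1) (4,2) (5,2)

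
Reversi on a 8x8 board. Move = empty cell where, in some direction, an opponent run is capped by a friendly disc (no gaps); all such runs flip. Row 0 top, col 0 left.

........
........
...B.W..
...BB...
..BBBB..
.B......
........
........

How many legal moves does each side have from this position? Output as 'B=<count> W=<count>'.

Answer: B=1 W=1

Derivation:
-- B to move --
(1,4): no bracket -> illegal
(1,5): no bracket -> illegal
(1,6): flips 1 -> legal
(2,4): no bracket -> illegal
(2,6): no bracket -> illegal
(3,5): no bracket -> illegal
(3,6): no bracket -> illegal
B mobility = 1
-- W to move --
(1,2): no bracket -> illegal
(1,3): no bracket -> illegal
(1,4): no bracket -> illegal
(2,2): no bracket -> illegal
(2,4): no bracket -> illegal
(3,1): no bracket -> illegal
(3,2): no bracket -> illegal
(3,5): no bracket -> illegal
(3,6): no bracket -> illegal
(4,0): no bracket -> illegal
(4,1): no bracket -> illegal
(4,6): no bracket -> illegal
(5,0): no bracket -> illegal
(5,2): flips 2 -> legal
(5,3): no bracket -> illegal
(5,4): no bracket -> illegal
(5,5): no bracket -> illegal
(5,6): no bracket -> illegal
(6,0): no bracket -> illegal
(6,1): no bracket -> illegal
(6,2): no bracket -> illegal
W mobility = 1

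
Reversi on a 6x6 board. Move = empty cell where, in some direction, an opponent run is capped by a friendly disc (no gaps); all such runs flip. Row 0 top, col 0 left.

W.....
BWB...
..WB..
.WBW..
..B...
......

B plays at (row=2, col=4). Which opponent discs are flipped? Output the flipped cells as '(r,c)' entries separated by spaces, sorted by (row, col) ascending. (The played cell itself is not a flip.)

Answer: (3,3)

Derivation:
Dir NW: first cell '.' (not opp) -> no flip
Dir N: first cell '.' (not opp) -> no flip
Dir NE: first cell '.' (not opp) -> no flip
Dir W: first cell 'B' (not opp) -> no flip
Dir E: first cell '.' (not opp) -> no flip
Dir SW: opp run (3,3) capped by B -> flip
Dir S: first cell '.' (not opp) -> no flip
Dir SE: first cell '.' (not opp) -> no flip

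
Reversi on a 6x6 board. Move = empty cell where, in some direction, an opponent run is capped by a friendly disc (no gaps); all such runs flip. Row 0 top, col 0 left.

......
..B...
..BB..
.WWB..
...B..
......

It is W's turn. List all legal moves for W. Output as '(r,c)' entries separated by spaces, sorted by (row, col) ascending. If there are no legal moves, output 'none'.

(0,1): no bracket -> illegal
(0,2): flips 2 -> legal
(0,3): no bracket -> illegal
(1,1): no bracket -> illegal
(1,3): flips 1 -> legal
(1,4): flips 1 -> legal
(2,1): no bracket -> illegal
(2,4): no bracket -> illegal
(3,4): flips 1 -> legal
(4,2): no bracket -> illegal
(4,4): no bracket -> illegal
(5,2): no bracket -> illegal
(5,3): no bracket -> illegal
(5,4): flips 1 -> legal

Answer: (0,2) (1,3) (1,4) (3,4) (5,4)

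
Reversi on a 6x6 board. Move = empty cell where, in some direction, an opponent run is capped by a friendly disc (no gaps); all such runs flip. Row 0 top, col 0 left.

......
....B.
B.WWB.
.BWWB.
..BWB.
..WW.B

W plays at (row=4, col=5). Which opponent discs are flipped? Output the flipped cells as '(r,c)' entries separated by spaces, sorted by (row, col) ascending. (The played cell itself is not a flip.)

Dir NW: opp run (3,4) capped by W -> flip
Dir N: first cell '.' (not opp) -> no flip
Dir NE: edge -> no flip
Dir W: opp run (4,4) capped by W -> flip
Dir E: edge -> no flip
Dir SW: first cell '.' (not opp) -> no flip
Dir S: opp run (5,5), next=edge -> no flip
Dir SE: edge -> no flip

Answer: (3,4) (4,4)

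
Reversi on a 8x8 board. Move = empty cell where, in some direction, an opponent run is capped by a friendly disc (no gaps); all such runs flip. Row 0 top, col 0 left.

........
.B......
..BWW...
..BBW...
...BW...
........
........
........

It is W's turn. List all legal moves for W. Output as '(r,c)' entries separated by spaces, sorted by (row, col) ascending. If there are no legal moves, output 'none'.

Answer: (0,0) (2,1) (3,1) (4,1) (4,2) (5,2) (5,3)

Derivation:
(0,0): flips 3 -> legal
(0,1): no bracket -> illegal
(0,2): no bracket -> illegal
(1,0): no bracket -> illegal
(1,2): no bracket -> illegal
(1,3): no bracket -> illegal
(2,0): no bracket -> illegal
(2,1): flips 1 -> legal
(3,1): flips 2 -> legal
(4,1): flips 1 -> legal
(4,2): flips 2 -> legal
(5,2): flips 1 -> legal
(5,3): flips 2 -> legal
(5,4): no bracket -> illegal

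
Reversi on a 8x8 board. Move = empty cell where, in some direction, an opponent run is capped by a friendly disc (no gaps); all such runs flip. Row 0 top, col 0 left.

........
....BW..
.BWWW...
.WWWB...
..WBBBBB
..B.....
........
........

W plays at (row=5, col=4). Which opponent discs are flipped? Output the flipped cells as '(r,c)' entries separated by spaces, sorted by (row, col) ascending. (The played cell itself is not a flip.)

Answer: (3,4) (4,3) (4,4)

Derivation:
Dir NW: opp run (4,3) capped by W -> flip
Dir N: opp run (4,4) (3,4) capped by W -> flip
Dir NE: opp run (4,5), next='.' -> no flip
Dir W: first cell '.' (not opp) -> no flip
Dir E: first cell '.' (not opp) -> no flip
Dir SW: first cell '.' (not opp) -> no flip
Dir S: first cell '.' (not opp) -> no flip
Dir SE: first cell '.' (not opp) -> no flip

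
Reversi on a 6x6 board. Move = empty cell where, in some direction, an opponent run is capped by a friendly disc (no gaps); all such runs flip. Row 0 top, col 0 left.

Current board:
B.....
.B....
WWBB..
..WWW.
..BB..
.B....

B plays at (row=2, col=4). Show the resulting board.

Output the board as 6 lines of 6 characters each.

Place B at (2,4); scan 8 dirs for brackets.
Dir NW: first cell '.' (not opp) -> no flip
Dir N: first cell '.' (not opp) -> no flip
Dir NE: first cell '.' (not opp) -> no flip
Dir W: first cell 'B' (not opp) -> no flip
Dir E: first cell '.' (not opp) -> no flip
Dir SW: opp run (3,3) capped by B -> flip
Dir S: opp run (3,4), next='.' -> no flip
Dir SE: first cell '.' (not opp) -> no flip
All flips: (3,3)

Answer: B.....
.B....
WWBBB.
..WBW.
..BB..
.B....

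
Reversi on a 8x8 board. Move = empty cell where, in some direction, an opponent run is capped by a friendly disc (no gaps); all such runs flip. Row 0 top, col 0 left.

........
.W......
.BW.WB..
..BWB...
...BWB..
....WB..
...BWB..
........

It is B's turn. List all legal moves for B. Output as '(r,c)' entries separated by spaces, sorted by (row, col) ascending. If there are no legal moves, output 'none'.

(0,0): flips 4 -> legal
(0,1): flips 1 -> legal
(0,2): no bracket -> illegal
(1,0): no bracket -> illegal
(1,2): flips 1 -> legal
(1,3): no bracket -> illegal
(1,4): flips 1 -> legal
(1,5): no bracket -> illegal
(2,0): no bracket -> illegal
(2,3): flips 3 -> legal
(3,1): no bracket -> illegal
(3,5): no bracket -> illegal
(4,2): no bracket -> illegal
(5,3): flips 1 -> legal
(7,3): flips 1 -> legal
(7,4): flips 3 -> legal
(7,5): no bracket -> illegal

Answer: (0,0) (0,1) (1,2) (1,4) (2,3) (5,3) (7,3) (7,4)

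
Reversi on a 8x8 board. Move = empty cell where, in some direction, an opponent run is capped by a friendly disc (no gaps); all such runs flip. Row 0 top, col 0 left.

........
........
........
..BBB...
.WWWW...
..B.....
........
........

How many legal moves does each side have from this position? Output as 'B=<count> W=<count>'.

-- B to move --
(3,0): flips 1 -> legal
(3,1): no bracket -> illegal
(3,5): no bracket -> illegal
(4,0): no bracket -> illegal
(4,5): no bracket -> illegal
(5,0): flips 1 -> legal
(5,1): flips 1 -> legal
(5,3): flips 1 -> legal
(5,4): flips 2 -> legal
(5,5): flips 1 -> legal
B mobility = 6
-- W to move --
(2,1): flips 1 -> legal
(2,2): flips 2 -> legal
(2,3): flips 2 -> legal
(2,4): flips 2 -> legal
(2,5): flips 1 -> legal
(3,1): no bracket -> illegal
(3,5): no bracket -> illegal
(4,5): no bracket -> illegal
(5,1): no bracket -> illegal
(5,3): no bracket -> illegal
(6,1): flips 1 -> legal
(6,2): flips 1 -> legal
(6,3): flips 1 -> legal
W mobility = 8

Answer: B=6 W=8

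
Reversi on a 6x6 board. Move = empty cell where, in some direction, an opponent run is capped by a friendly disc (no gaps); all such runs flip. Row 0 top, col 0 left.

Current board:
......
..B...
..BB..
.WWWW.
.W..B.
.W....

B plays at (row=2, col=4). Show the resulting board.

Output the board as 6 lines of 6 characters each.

Answer: ......
..B...
..BBB.
.WWWB.
.W..B.
.W....

Derivation:
Place B at (2,4); scan 8 dirs for brackets.
Dir NW: first cell '.' (not opp) -> no flip
Dir N: first cell '.' (not opp) -> no flip
Dir NE: first cell '.' (not opp) -> no flip
Dir W: first cell 'B' (not opp) -> no flip
Dir E: first cell '.' (not opp) -> no flip
Dir SW: opp run (3,3), next='.' -> no flip
Dir S: opp run (3,4) capped by B -> flip
Dir SE: first cell '.' (not opp) -> no flip
All flips: (3,4)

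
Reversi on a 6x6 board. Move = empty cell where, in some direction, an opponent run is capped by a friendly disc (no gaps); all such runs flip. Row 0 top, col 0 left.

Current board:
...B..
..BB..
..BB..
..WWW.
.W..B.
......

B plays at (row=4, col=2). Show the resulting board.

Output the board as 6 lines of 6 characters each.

Place B at (4,2); scan 8 dirs for brackets.
Dir NW: first cell '.' (not opp) -> no flip
Dir N: opp run (3,2) capped by B -> flip
Dir NE: opp run (3,3), next='.' -> no flip
Dir W: opp run (4,1), next='.' -> no flip
Dir E: first cell '.' (not opp) -> no flip
Dir SW: first cell '.' (not opp) -> no flip
Dir S: first cell '.' (not opp) -> no flip
Dir SE: first cell '.' (not opp) -> no flip
All flips: (3,2)

Answer: ...B..
..BB..
..BB..
..BWW.
.WB.B.
......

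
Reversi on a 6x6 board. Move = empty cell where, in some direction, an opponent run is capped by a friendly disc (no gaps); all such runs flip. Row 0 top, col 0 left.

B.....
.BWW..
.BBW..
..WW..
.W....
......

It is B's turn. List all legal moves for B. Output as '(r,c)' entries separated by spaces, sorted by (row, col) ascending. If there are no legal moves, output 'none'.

(0,1): no bracket -> illegal
(0,2): flips 1 -> legal
(0,3): flips 1 -> legal
(0,4): flips 1 -> legal
(1,4): flips 2 -> legal
(2,4): flips 1 -> legal
(3,0): no bracket -> illegal
(3,1): no bracket -> illegal
(3,4): no bracket -> illegal
(4,0): no bracket -> illegal
(4,2): flips 1 -> legal
(4,3): flips 1 -> legal
(4,4): flips 1 -> legal
(5,0): no bracket -> illegal
(5,1): no bracket -> illegal
(5,2): no bracket -> illegal

Answer: (0,2) (0,3) (0,4) (1,4) (2,4) (4,2) (4,3) (4,4)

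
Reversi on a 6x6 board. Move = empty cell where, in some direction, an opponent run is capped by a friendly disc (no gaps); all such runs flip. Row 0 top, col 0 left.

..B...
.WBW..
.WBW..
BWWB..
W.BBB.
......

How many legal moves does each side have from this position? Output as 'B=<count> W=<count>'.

Answer: B=9 W=8

Derivation:
-- B to move --
(0,0): flips 1 -> legal
(0,1): no bracket -> illegal
(0,3): flips 2 -> legal
(0,4): flips 1 -> legal
(1,0): flips 3 -> legal
(1,4): flips 1 -> legal
(2,0): flips 3 -> legal
(2,4): flips 2 -> legal
(3,4): flips 1 -> legal
(4,1): no bracket -> illegal
(5,0): flips 1 -> legal
(5,1): no bracket -> illegal
B mobility = 9
-- W to move --
(0,1): flips 1 -> legal
(0,3): flips 1 -> legal
(2,0): flips 1 -> legal
(2,4): no bracket -> illegal
(3,4): flips 1 -> legal
(3,5): no bracket -> illegal
(4,1): no bracket -> illegal
(4,5): no bracket -> illegal
(5,1): no bracket -> illegal
(5,2): flips 1 -> legal
(5,3): flips 3 -> legal
(5,4): flips 1 -> legal
(5,5): flips 3 -> legal
W mobility = 8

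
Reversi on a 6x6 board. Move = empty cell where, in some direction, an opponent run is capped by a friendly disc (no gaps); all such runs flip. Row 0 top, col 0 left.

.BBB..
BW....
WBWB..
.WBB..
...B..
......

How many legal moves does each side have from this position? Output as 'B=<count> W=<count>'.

Answer: B=4 W=5

Derivation:
-- B to move --
(0,0): flips 2 -> legal
(1,2): flips 2 -> legal
(1,3): no bracket -> illegal
(3,0): flips 2 -> legal
(4,0): no bracket -> illegal
(4,1): flips 1 -> legal
(4,2): no bracket -> illegal
B mobility = 4
-- W to move --
(0,0): flips 1 -> legal
(0,4): no bracket -> illegal
(1,2): no bracket -> illegal
(1,3): no bracket -> illegal
(1,4): no bracket -> illegal
(2,4): flips 1 -> legal
(3,0): no bracket -> illegal
(3,4): flips 2 -> legal
(4,1): no bracket -> illegal
(4,2): flips 1 -> legal
(4,4): flips 1 -> legal
(5,2): no bracket -> illegal
(5,3): no bracket -> illegal
(5,4): no bracket -> illegal
W mobility = 5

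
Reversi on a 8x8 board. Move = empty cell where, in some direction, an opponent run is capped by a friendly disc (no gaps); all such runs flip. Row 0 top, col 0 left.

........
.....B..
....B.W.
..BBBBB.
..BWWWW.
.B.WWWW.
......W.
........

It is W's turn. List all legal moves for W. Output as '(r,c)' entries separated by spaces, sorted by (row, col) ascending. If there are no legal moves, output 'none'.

Answer: (0,4) (1,3) (1,4) (2,1) (2,2) (2,3) (2,5) (2,7) (3,1) (4,1)

Derivation:
(0,4): flips 1 -> legal
(0,5): no bracket -> illegal
(0,6): no bracket -> illegal
(1,3): flips 2 -> legal
(1,4): flips 2 -> legal
(1,6): no bracket -> illegal
(2,1): flips 1 -> legal
(2,2): flips 1 -> legal
(2,3): flips 2 -> legal
(2,5): flips 2 -> legal
(2,7): flips 1 -> legal
(3,1): flips 1 -> legal
(3,7): no bracket -> illegal
(4,0): no bracket -> illegal
(4,1): flips 1 -> legal
(4,7): no bracket -> illegal
(5,0): no bracket -> illegal
(5,2): no bracket -> illegal
(6,0): no bracket -> illegal
(6,1): no bracket -> illegal
(6,2): no bracket -> illegal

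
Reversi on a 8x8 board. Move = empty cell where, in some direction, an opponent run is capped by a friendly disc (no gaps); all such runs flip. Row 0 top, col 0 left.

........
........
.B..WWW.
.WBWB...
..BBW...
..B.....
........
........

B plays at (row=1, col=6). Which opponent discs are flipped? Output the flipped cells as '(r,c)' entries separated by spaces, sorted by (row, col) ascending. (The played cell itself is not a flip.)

Dir NW: first cell '.' (not opp) -> no flip
Dir N: first cell '.' (not opp) -> no flip
Dir NE: first cell '.' (not opp) -> no flip
Dir W: first cell '.' (not opp) -> no flip
Dir E: first cell '.' (not opp) -> no flip
Dir SW: opp run (2,5) capped by B -> flip
Dir S: opp run (2,6), next='.' -> no flip
Dir SE: first cell '.' (not opp) -> no flip

Answer: (2,5)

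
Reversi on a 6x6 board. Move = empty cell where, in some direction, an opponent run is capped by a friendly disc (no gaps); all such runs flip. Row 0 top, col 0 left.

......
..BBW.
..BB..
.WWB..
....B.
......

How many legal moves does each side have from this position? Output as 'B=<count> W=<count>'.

Answer: B=6 W=4

Derivation:
-- B to move --
(0,3): no bracket -> illegal
(0,4): no bracket -> illegal
(0,5): flips 1 -> legal
(1,5): flips 1 -> legal
(2,0): no bracket -> illegal
(2,1): no bracket -> illegal
(2,4): no bracket -> illegal
(2,5): no bracket -> illegal
(3,0): flips 2 -> legal
(4,0): flips 1 -> legal
(4,1): flips 1 -> legal
(4,2): flips 1 -> legal
(4,3): no bracket -> illegal
B mobility = 6
-- W to move --
(0,1): no bracket -> illegal
(0,2): flips 2 -> legal
(0,3): no bracket -> illegal
(0,4): flips 2 -> legal
(1,1): flips 2 -> legal
(2,1): no bracket -> illegal
(2,4): no bracket -> illegal
(3,4): flips 1 -> legal
(3,5): no bracket -> illegal
(4,2): no bracket -> illegal
(4,3): no bracket -> illegal
(4,5): no bracket -> illegal
(5,3): no bracket -> illegal
(5,4): no bracket -> illegal
(5,5): no bracket -> illegal
W mobility = 4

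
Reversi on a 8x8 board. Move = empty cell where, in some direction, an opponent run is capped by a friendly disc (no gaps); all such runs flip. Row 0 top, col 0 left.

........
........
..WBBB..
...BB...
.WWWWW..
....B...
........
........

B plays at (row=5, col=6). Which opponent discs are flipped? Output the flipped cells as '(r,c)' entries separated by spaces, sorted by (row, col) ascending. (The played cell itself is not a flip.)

Dir NW: opp run (4,5) capped by B -> flip
Dir N: first cell '.' (not opp) -> no flip
Dir NE: first cell '.' (not opp) -> no flip
Dir W: first cell '.' (not opp) -> no flip
Dir E: first cell '.' (not opp) -> no flip
Dir SW: first cell '.' (not opp) -> no flip
Dir S: first cell '.' (not opp) -> no flip
Dir SE: first cell '.' (not opp) -> no flip

Answer: (4,5)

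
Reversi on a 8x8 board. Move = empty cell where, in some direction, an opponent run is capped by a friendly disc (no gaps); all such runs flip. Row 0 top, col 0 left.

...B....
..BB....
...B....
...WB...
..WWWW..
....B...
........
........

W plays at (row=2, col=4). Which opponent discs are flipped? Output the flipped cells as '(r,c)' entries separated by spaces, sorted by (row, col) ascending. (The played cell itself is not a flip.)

Answer: (3,4)

Derivation:
Dir NW: opp run (1,3), next='.' -> no flip
Dir N: first cell '.' (not opp) -> no flip
Dir NE: first cell '.' (not opp) -> no flip
Dir W: opp run (2,3), next='.' -> no flip
Dir E: first cell '.' (not opp) -> no flip
Dir SW: first cell 'W' (not opp) -> no flip
Dir S: opp run (3,4) capped by W -> flip
Dir SE: first cell '.' (not opp) -> no flip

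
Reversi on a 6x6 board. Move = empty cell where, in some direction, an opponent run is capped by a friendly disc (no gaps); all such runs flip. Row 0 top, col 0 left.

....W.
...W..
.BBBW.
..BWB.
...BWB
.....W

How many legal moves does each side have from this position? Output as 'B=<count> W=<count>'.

-- B to move --
(0,2): no bracket -> illegal
(0,3): flips 1 -> legal
(0,5): no bracket -> illegal
(1,2): no bracket -> illegal
(1,4): flips 1 -> legal
(1,5): no bracket -> illegal
(2,5): flips 1 -> legal
(3,5): no bracket -> illegal
(4,2): no bracket -> illegal
(5,3): no bracket -> illegal
(5,4): flips 1 -> legal
B mobility = 4
-- W to move --
(1,0): no bracket -> illegal
(1,1): flips 1 -> legal
(1,2): no bracket -> illegal
(1,4): no bracket -> illegal
(2,0): flips 3 -> legal
(2,5): no bracket -> illegal
(3,0): no bracket -> illegal
(3,1): flips 2 -> legal
(3,5): flips 2 -> legal
(4,1): no bracket -> illegal
(4,2): flips 1 -> legal
(5,2): no bracket -> illegal
(5,3): flips 1 -> legal
(5,4): no bracket -> illegal
W mobility = 6

Answer: B=4 W=6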